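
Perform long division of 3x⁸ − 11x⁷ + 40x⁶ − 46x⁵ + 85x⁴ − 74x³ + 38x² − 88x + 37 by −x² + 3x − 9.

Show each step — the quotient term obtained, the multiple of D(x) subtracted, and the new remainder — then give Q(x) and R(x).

Q(x) = −3x⁶ + 2x⁵ − 7x⁴ + 7x³ − x² + 8x − 5; R(x) = −x − 8

Step 1: lead(3x⁸ − 11x⁷ + 40x⁶ − 46x⁵ + 85x⁴ − 74x³ + 38x² − 88x + 37) ÷ lead(D) = 3x⁸ ÷ −x² = −3x⁶. Subtract (−3x⁶)·D = 3x⁸ − 9x⁷ + 27x⁶. Remainder: −2x⁷ + 13x⁶ − 46x⁵ + 85x⁴ − 74x³ + 38x² − 88x + 37.
Step 2: lead(−2x⁷ + 13x⁶ − 46x⁵ + 85x⁴ − 74x³ + 38x² − 88x + 37) ÷ lead(D) = −2x⁷ ÷ −x² = 2x⁵. Subtract (2x⁵)·D = −2x⁷ + 6x⁶ − 18x⁵. Remainder: 7x⁶ − 28x⁵ + 85x⁴ − 74x³ + 38x² − 88x + 37.
Step 3: lead(7x⁶ − 28x⁵ + 85x⁴ − 74x³ + 38x² − 88x + 37) ÷ lead(D) = 7x⁶ ÷ −x² = −7x⁴. Subtract (−7x⁴)·D = 7x⁶ − 21x⁵ + 63x⁴. Remainder: −7x⁵ + 22x⁴ − 74x³ + 38x² − 88x + 37.
Step 4: lead(−7x⁵ + 22x⁴ − 74x³ + 38x² − 88x + 37) ÷ lead(D) = −7x⁵ ÷ −x² = 7x³. Subtract (7x³)·D = −7x⁵ + 21x⁴ − 63x³. Remainder: x⁴ − 11x³ + 38x² − 88x + 37.
Step 5: lead(x⁴ − 11x³ + 38x² − 88x + 37) ÷ lead(D) = x⁴ ÷ −x² = −x². Subtract (−x²)·D = x⁴ − 3x³ + 9x². Remainder: −8x³ + 29x² − 88x + 37.
Step 6: lead(−8x³ + 29x² − 88x + 37) ÷ lead(D) = −8x³ ÷ −x² = 8x. Subtract (8x)·D = −8x³ + 24x² − 72x. Remainder: 5x² − 16x + 37.
Step 7: lead(5x² − 16x + 37) ÷ lead(D) = 5x² ÷ −x² = −5. Subtract (−5)·D = 5x² − 15x + 45. Remainder: −x − 8.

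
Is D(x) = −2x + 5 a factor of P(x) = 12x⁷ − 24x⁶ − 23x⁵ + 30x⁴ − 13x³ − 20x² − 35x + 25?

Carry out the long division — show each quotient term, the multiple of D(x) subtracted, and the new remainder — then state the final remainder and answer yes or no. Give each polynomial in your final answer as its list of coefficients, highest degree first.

Step 1: lead(12x⁷ − 24x⁶ − 23x⁵ + 30x⁴ − 13x³ − 20x² − 35x + 25) ÷ lead(D) = 12x⁷ ÷ −2x = −6x⁶. Subtract (−6x⁶)·D = 12x⁷ − 30x⁶. Remainder: 6x⁶ − 23x⁵ + 30x⁴ − 13x³ − 20x² − 35x + 25.
Step 2: lead(6x⁶ − 23x⁵ + 30x⁴ − 13x³ − 20x² − 35x + 25) ÷ lead(D) = 6x⁶ ÷ −2x = −3x⁵. Subtract (−3x⁵)·D = 6x⁶ − 15x⁵. Remainder: −8x⁵ + 30x⁴ − 13x³ − 20x² − 35x + 25.
Step 3: lead(−8x⁵ + 30x⁴ − 13x³ − 20x² − 35x + 25) ÷ lead(D) = −8x⁵ ÷ −2x = 4x⁴. Subtract (4x⁴)·D = −8x⁵ + 20x⁴. Remainder: 10x⁴ − 13x³ − 20x² − 35x + 25.
Step 4: lead(10x⁴ − 13x³ − 20x² − 35x + 25) ÷ lead(D) = 10x⁴ ÷ −2x = −5x³. Subtract (−5x³)·D = 10x⁴ − 25x³. Remainder: 12x³ − 20x² − 35x + 25.
Step 5: lead(12x³ − 20x² − 35x + 25) ÷ lead(D) = 12x³ ÷ −2x = −6x². Subtract (−6x²)·D = 12x³ − 30x². Remainder: 10x² − 35x + 25.
Step 6: lead(10x² − 35x + 25) ÷ lead(D) = 10x² ÷ −2x = −5x. Subtract (−5x)·D = 10x² − 25x. Remainder: −10x + 25.
Step 7: lead(−10x + 25) ÷ lead(D) = −10x ÷ −2x = 5. Subtract (5)·D = −10x + 25. Remainder: 0.

R = [0], so D(x) is a factor of P(x). yes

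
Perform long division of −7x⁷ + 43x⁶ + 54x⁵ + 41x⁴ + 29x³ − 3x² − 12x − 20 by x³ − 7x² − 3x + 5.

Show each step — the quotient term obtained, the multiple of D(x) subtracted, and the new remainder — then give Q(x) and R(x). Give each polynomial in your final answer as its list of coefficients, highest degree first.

Step 1: lead(−7x⁷ + 43x⁶ + 54x⁵ + 41x⁴ + 29x³ − 3x² − 12x − 20) ÷ lead(D) = −7x⁷ ÷ x³ = −7x⁴. Subtract (−7x⁴)·D = −7x⁷ + 49x⁶ + 21x⁵ − 35x⁴. Remainder: −6x⁶ + 33x⁵ + 76x⁴ + 29x³ − 3x² − 12x − 20.
Step 2: lead(−6x⁶ + 33x⁵ + 76x⁴ + 29x³ − 3x² − 12x − 20) ÷ lead(D) = −6x⁶ ÷ x³ = −6x³. Subtract (−6x³)·D = −6x⁶ + 42x⁵ + 18x⁴ − 30x³. Remainder: −9x⁵ + 58x⁴ + 59x³ − 3x² − 12x − 20.
Step 3: lead(−9x⁵ + 58x⁴ + 59x³ − 3x² − 12x − 20) ÷ lead(D) = −9x⁵ ÷ x³ = −9x². Subtract (−9x²)·D = −9x⁵ + 63x⁴ + 27x³ − 45x². Remainder: −5x⁴ + 32x³ + 42x² − 12x − 20.
Step 4: lead(−5x⁴ + 32x³ + 42x² − 12x − 20) ÷ lead(D) = −5x⁴ ÷ x³ = −5x. Subtract (−5x)·D = −5x⁴ + 35x³ + 15x² − 25x. Remainder: −3x³ + 27x² + 13x − 20.
Step 5: lead(−3x³ + 27x² + 13x − 20) ÷ lead(D) = −3x³ ÷ x³ = −3. Subtract (−3)·D = −3x³ + 21x² + 9x − 15. Remainder: 6x² + 4x − 5.

Q = [-7, -6, -9, -5, -3]; R = [6, 4, -5]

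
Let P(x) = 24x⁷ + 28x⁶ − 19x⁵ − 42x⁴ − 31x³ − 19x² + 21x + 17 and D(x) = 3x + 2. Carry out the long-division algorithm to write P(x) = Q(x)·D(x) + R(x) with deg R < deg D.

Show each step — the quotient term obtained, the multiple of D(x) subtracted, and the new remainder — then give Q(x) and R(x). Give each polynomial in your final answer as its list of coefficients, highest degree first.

Step 1: lead(24x⁷ + 28x⁶ − 19x⁵ − 42x⁴ − 31x³ − 19x² + 21x + 17) ÷ lead(D) = 24x⁷ ÷ 3x = 8x⁶. Subtract (8x⁶)·D = 24x⁷ + 16x⁶. Remainder: 12x⁶ − 19x⁵ − 42x⁴ − 31x³ − 19x² + 21x + 17.
Step 2: lead(12x⁶ − 19x⁵ − 42x⁴ − 31x³ − 19x² + 21x + 17) ÷ lead(D) = 12x⁶ ÷ 3x = 4x⁵. Subtract (4x⁵)·D = 12x⁶ + 8x⁵. Remainder: −27x⁵ − 42x⁴ − 31x³ − 19x² + 21x + 17.
Step 3: lead(−27x⁵ − 42x⁴ − 31x³ − 19x² + 21x + 17) ÷ lead(D) = −27x⁵ ÷ 3x = −9x⁴. Subtract (−9x⁴)·D = −27x⁵ − 18x⁴. Remainder: −24x⁴ − 31x³ − 19x² + 21x + 17.
Step 4: lead(−24x⁴ − 31x³ − 19x² + 21x + 17) ÷ lead(D) = −24x⁴ ÷ 3x = −8x³. Subtract (−8x³)·D = −24x⁴ − 16x³. Remainder: −15x³ − 19x² + 21x + 17.
Step 5: lead(−15x³ − 19x² + 21x + 17) ÷ lead(D) = −15x³ ÷ 3x = −5x². Subtract (−5x²)·D = −15x³ − 10x². Remainder: −9x² + 21x + 17.
Step 6: lead(−9x² + 21x + 17) ÷ lead(D) = −9x² ÷ 3x = −3x. Subtract (−3x)·D = −9x² − 6x. Remainder: 27x + 17.
Step 7: lead(27x + 17) ÷ lead(D) = 27x ÷ 3x = 9. Subtract (9)·D = 27x + 18. Remainder: −1.

Q = [8, 4, -9, -8, -5, -3, 9]; R = [-1]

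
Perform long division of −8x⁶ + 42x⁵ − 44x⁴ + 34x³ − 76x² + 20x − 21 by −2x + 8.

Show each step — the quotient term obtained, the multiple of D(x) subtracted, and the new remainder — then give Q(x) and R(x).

Q(x) = 4x⁵ − 5x⁴ + 2x³ − 9x² + 2x − 2; R(x) = −5

Step 1: lead(−8x⁶ + 42x⁵ − 44x⁴ + 34x³ − 76x² + 20x − 21) ÷ lead(D) = −8x⁶ ÷ −2x = 4x⁵. Subtract (4x⁵)·D = −8x⁶ + 32x⁵. Remainder: 10x⁵ − 44x⁴ + 34x³ − 76x² + 20x − 21.
Step 2: lead(10x⁵ − 44x⁴ + 34x³ − 76x² + 20x − 21) ÷ lead(D) = 10x⁵ ÷ −2x = −5x⁴. Subtract (−5x⁴)·D = 10x⁵ − 40x⁴. Remainder: −4x⁴ + 34x³ − 76x² + 20x − 21.
Step 3: lead(−4x⁴ + 34x³ − 76x² + 20x − 21) ÷ lead(D) = −4x⁴ ÷ −2x = 2x³. Subtract (2x³)·D = −4x⁴ + 16x³. Remainder: 18x³ − 76x² + 20x − 21.
Step 4: lead(18x³ − 76x² + 20x − 21) ÷ lead(D) = 18x³ ÷ −2x = −9x². Subtract (−9x²)·D = 18x³ − 72x². Remainder: −4x² + 20x − 21.
Step 5: lead(−4x² + 20x − 21) ÷ lead(D) = −4x² ÷ −2x = 2x. Subtract (2x)·D = −4x² + 16x. Remainder: 4x − 21.
Step 6: lead(4x − 21) ÷ lead(D) = 4x ÷ −2x = −2. Subtract (−2)·D = 4x − 16. Remainder: −5.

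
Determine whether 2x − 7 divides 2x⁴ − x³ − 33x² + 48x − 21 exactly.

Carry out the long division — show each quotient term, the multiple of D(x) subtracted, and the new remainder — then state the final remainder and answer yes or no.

Step 1: lead(2x⁴ − x³ − 33x² + 48x − 21) ÷ lead(D) = 2x⁴ ÷ 2x = x³. Subtract (x³)·D = 2x⁴ − 7x³. Remainder: 6x³ − 33x² + 48x − 21.
Step 2: lead(6x³ − 33x² + 48x − 21) ÷ lead(D) = 6x³ ÷ 2x = 3x². Subtract (3x²)·D = 6x³ − 21x². Remainder: −12x² + 48x − 21.
Step 3: lead(−12x² + 48x − 21) ÷ lead(D) = −12x² ÷ 2x = −6x. Subtract (−6x)·D = −12x² + 42x. Remainder: 6x − 21.
Step 4: lead(6x − 21) ÷ lead(D) = 6x ÷ 2x = 3. Subtract (3)·D = 6x − 21. Remainder: 0.

R(x) = 0, so D(x) is a factor of P(x). yes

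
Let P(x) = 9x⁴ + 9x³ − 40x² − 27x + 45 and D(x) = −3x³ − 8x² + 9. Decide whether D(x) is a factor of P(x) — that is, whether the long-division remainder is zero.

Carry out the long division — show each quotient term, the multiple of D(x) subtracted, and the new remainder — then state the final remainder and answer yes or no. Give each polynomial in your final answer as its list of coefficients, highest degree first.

Step 1: lead(9x⁴ + 9x³ − 40x² − 27x + 45) ÷ lead(D) = 9x⁴ ÷ −3x³ = −3x. Subtract (−3x)·D = 9x⁴ + 24x³ − 27x. Remainder: −15x³ − 40x² + 45.
Step 2: lead(−15x³ − 40x² + 45) ÷ lead(D) = −15x³ ÷ −3x³ = 5. Subtract (5)·D = −15x³ − 40x² + 45. Remainder: 0.

R = [0], so D(x) is a factor of P(x). yes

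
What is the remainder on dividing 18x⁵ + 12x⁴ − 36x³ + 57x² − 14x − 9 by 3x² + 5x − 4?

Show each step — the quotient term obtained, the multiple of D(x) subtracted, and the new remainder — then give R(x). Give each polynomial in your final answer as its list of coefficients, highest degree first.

R = [5, -5]

Step 1: lead(18x⁵ + 12x⁴ − 36x³ + 57x² − 14x − 9) ÷ lead(D) = 18x⁵ ÷ 3x² = 6x³. Subtract (6x³)·D = 18x⁵ + 30x⁴ − 24x³. Remainder: −18x⁴ − 12x³ + 57x² − 14x − 9.
Step 2: lead(−18x⁴ − 12x³ + 57x² − 14x − 9) ÷ lead(D) = −18x⁴ ÷ 3x² = −6x². Subtract (−6x²)·D = −18x⁴ − 30x³ + 24x². Remainder: 18x³ + 33x² − 14x − 9.
Step 3: lead(18x³ + 33x² − 14x − 9) ÷ lead(D) = 18x³ ÷ 3x² = 6x. Subtract (6x)·D = 18x³ + 30x² − 24x. Remainder: 3x² + 10x − 9.
Step 4: lead(3x² + 10x − 9) ÷ lead(D) = 3x² ÷ 3x² = 1. Subtract (1)·D = 3x² + 5x − 4. Remainder: 5x − 5.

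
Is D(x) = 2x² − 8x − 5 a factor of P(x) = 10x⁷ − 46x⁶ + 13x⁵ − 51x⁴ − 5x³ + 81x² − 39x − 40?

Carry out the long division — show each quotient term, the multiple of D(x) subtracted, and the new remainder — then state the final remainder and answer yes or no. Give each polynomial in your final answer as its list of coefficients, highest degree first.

R = [0], so D(x) is a factor of P(x). yes

Step 1: lead(10x⁷ − 46x⁶ + 13x⁵ − 51x⁴ − 5x³ + 81x² − 39x − 40) ÷ lead(D) = 10x⁷ ÷ 2x² = 5x⁵. Subtract (5x⁵)·D = 10x⁷ − 40x⁶ − 25x⁵. Remainder: −6x⁶ + 38x⁵ − 51x⁴ − 5x³ + 81x² − 39x − 40.
Step 2: lead(−6x⁶ + 38x⁵ − 51x⁴ − 5x³ + 81x² − 39x − 40) ÷ lead(D) = −6x⁶ ÷ 2x² = −3x⁴. Subtract (−3x⁴)·D = −6x⁶ + 24x⁵ + 15x⁴. Remainder: 14x⁵ − 66x⁴ − 5x³ + 81x² − 39x − 40.
Step 3: lead(14x⁵ − 66x⁴ − 5x³ + 81x² − 39x − 40) ÷ lead(D) = 14x⁵ ÷ 2x² = 7x³. Subtract (7x³)·D = 14x⁵ − 56x⁴ − 35x³. Remainder: −10x⁴ + 30x³ + 81x² − 39x − 40.
Step 4: lead(−10x⁴ + 30x³ + 81x² − 39x − 40) ÷ lead(D) = −10x⁴ ÷ 2x² = −5x². Subtract (−5x²)·D = −10x⁴ + 40x³ + 25x². Remainder: −10x³ + 56x² − 39x − 40.
Step 5: lead(−10x³ + 56x² − 39x − 40) ÷ lead(D) = −10x³ ÷ 2x² = −5x. Subtract (−5x)·D = −10x³ + 40x² + 25x. Remainder: 16x² − 64x − 40.
Step 6: lead(16x² − 64x − 40) ÷ lead(D) = 16x² ÷ 2x² = 8. Subtract (8)·D = 16x² − 64x − 40. Remainder: 0.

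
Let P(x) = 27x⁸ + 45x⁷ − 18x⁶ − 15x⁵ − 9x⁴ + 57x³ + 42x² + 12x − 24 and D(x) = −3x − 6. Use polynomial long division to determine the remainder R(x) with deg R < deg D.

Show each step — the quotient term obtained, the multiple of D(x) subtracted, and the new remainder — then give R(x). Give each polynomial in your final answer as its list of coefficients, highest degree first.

R = [0]

Step 1: lead(27x⁸ + 45x⁷ − 18x⁶ − 15x⁵ − 9x⁴ + 57x³ + 42x² + 12x − 24) ÷ lead(D) = 27x⁸ ÷ −3x = −9x⁷. Subtract (−9x⁷)·D = 27x⁸ + 54x⁷. Remainder: −9x⁷ − 18x⁶ − 15x⁵ − 9x⁴ + 57x³ + 42x² + 12x − 24.
Step 2: lead(−9x⁷ − 18x⁶ − 15x⁵ − 9x⁴ + 57x³ + 42x² + 12x − 24) ÷ lead(D) = −9x⁷ ÷ −3x = 3x⁶. Subtract (3x⁶)·D = −9x⁷ − 18x⁶. Remainder: −15x⁵ − 9x⁴ + 57x³ + 42x² + 12x − 24.
Step 3: lead(−15x⁵ − 9x⁴ + 57x³ + 42x² + 12x − 24) ÷ lead(D) = −15x⁵ ÷ −3x = 5x⁴. Subtract (5x⁴)·D = −15x⁵ − 30x⁴. Remainder: 21x⁴ + 57x³ + 42x² + 12x − 24.
Step 4: lead(21x⁴ + 57x³ + 42x² + 12x − 24) ÷ lead(D) = 21x⁴ ÷ −3x = −7x³. Subtract (−7x³)·D = 21x⁴ + 42x³. Remainder: 15x³ + 42x² + 12x − 24.
Step 5: lead(15x³ + 42x² + 12x − 24) ÷ lead(D) = 15x³ ÷ −3x = −5x². Subtract (−5x²)·D = 15x³ + 30x². Remainder: 12x² + 12x − 24.
Step 6: lead(12x² + 12x − 24) ÷ lead(D) = 12x² ÷ −3x = −4x. Subtract (−4x)·D = 12x² + 24x. Remainder: −12x − 24.
Step 7: lead(−12x − 24) ÷ lead(D) = −12x ÷ −3x = 4. Subtract (4)·D = −12x − 24. Remainder: 0.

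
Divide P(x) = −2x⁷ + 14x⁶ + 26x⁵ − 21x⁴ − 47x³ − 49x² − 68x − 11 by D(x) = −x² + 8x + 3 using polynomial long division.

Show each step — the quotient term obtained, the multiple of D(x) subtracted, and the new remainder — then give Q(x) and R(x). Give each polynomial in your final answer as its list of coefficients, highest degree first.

Step 1: lead(−2x⁷ + 14x⁶ + 26x⁵ − 21x⁴ − 47x³ − 49x² − 68x − 11) ÷ lead(D) = −2x⁷ ÷ −x² = 2x⁵. Subtract (2x⁵)·D = −2x⁷ + 16x⁶ + 6x⁵. Remainder: −2x⁶ + 20x⁵ − 21x⁴ − 47x³ − 49x² − 68x − 11.
Step 2: lead(−2x⁶ + 20x⁵ − 21x⁴ − 47x³ − 49x² − 68x − 11) ÷ lead(D) = −2x⁶ ÷ −x² = 2x⁴. Subtract (2x⁴)·D = −2x⁶ + 16x⁵ + 6x⁴. Remainder: 4x⁵ − 27x⁴ − 47x³ − 49x² − 68x − 11.
Step 3: lead(4x⁵ − 27x⁴ − 47x³ − 49x² − 68x − 11) ÷ lead(D) = 4x⁵ ÷ −x² = −4x³. Subtract (−4x³)·D = 4x⁵ − 32x⁴ − 12x³. Remainder: 5x⁴ − 35x³ − 49x² − 68x − 11.
Step 4: lead(5x⁴ − 35x³ − 49x² − 68x − 11) ÷ lead(D) = 5x⁴ ÷ −x² = −5x². Subtract (−5x²)·D = 5x⁴ − 40x³ − 15x². Remainder: 5x³ − 34x² − 68x − 11.
Step 5: lead(5x³ − 34x² − 68x − 11) ÷ lead(D) = 5x³ ÷ −x² = −5x. Subtract (−5x)·D = 5x³ − 40x² − 15x. Remainder: 6x² − 53x − 11.
Step 6: lead(6x² − 53x − 11) ÷ lead(D) = 6x² ÷ −x² = −6. Subtract (−6)·D = 6x² − 48x − 18. Remainder: −5x + 7.

Q = [2, 2, -4, -5, -5, -6]; R = [-5, 7]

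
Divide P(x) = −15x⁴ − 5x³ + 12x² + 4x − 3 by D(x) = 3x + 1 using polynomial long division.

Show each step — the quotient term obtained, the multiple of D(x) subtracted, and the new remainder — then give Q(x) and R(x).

Step 1: lead(−15x⁴ − 5x³ + 12x² + 4x − 3) ÷ lead(D) = −15x⁴ ÷ 3x = −5x³. Subtract (−5x³)·D = −15x⁴ − 5x³. Remainder: 12x² + 4x − 3.
Step 2: lead(12x² + 4x − 3) ÷ lead(D) = 12x² ÷ 3x = 4x. Subtract (4x)·D = 12x² + 4x. Remainder: −3.

Q(x) = −5x³ + 4x; R(x) = −3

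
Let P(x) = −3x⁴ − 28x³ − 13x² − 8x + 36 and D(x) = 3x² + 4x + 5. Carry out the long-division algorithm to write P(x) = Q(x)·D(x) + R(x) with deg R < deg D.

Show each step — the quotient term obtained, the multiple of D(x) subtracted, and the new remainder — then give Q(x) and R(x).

Step 1: lead(−3x⁴ − 28x³ − 13x² − 8x + 36) ÷ lead(D) = −3x⁴ ÷ 3x² = −x². Subtract (−x²)·D = −3x⁴ − 4x³ − 5x². Remainder: −24x³ − 8x² − 8x + 36.
Step 2: lead(−24x³ − 8x² − 8x + 36) ÷ lead(D) = −24x³ ÷ 3x² = −8x. Subtract (−8x)·D = −24x³ − 32x² − 40x. Remainder: 24x² + 32x + 36.
Step 3: lead(24x² + 32x + 36) ÷ lead(D) = 24x² ÷ 3x² = 8. Subtract (8)·D = 24x² + 32x + 40. Remainder: −4.

Q(x) = −x² − 8x + 8; R(x) = −4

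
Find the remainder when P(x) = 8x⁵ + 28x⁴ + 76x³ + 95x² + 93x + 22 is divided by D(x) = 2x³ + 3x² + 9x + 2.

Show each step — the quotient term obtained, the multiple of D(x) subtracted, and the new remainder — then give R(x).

Step 1: lead(8x⁵ + 28x⁴ + 76x³ + 95x² + 93x + 22) ÷ lead(D) = 8x⁵ ÷ 2x³ = 4x². Subtract (4x²)·D = 8x⁵ + 12x⁴ + 36x³ + 8x². Remainder: 16x⁴ + 40x³ + 87x² + 93x + 22.
Step 2: lead(16x⁴ + 40x³ + 87x² + 93x + 22) ÷ lead(D) = 16x⁴ ÷ 2x³ = 8x. Subtract (8x)·D = 16x⁴ + 24x³ + 72x² + 16x. Remainder: 16x³ + 15x² + 77x + 22.
Step 3: lead(16x³ + 15x² + 77x + 22) ÷ lead(D) = 16x³ ÷ 2x³ = 8. Subtract (8)·D = 16x³ + 24x² + 72x + 16. Remainder: −9x² + 5x + 6.

R(x) = −9x² + 5x + 6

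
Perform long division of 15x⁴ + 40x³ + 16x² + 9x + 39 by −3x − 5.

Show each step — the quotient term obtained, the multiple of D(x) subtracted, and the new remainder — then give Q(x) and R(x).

Step 1: lead(15x⁴ + 40x³ + 16x² + 9x + 39) ÷ lead(D) = 15x⁴ ÷ −3x = −5x³. Subtract (−5x³)·D = 15x⁴ + 25x³. Remainder: 15x³ + 16x² + 9x + 39.
Step 2: lead(15x³ + 16x² + 9x + 39) ÷ lead(D) = 15x³ ÷ −3x = −5x². Subtract (−5x²)·D = 15x³ + 25x². Remainder: −9x² + 9x + 39.
Step 3: lead(−9x² + 9x + 39) ÷ lead(D) = −9x² ÷ −3x = 3x. Subtract (3x)·D = −9x² − 15x. Remainder: 24x + 39.
Step 4: lead(24x + 39) ÷ lead(D) = 24x ÷ −3x = −8. Subtract (−8)·D = 24x + 40. Remainder: −1.

Q(x) = −5x³ − 5x² + 3x − 8; R(x) = −1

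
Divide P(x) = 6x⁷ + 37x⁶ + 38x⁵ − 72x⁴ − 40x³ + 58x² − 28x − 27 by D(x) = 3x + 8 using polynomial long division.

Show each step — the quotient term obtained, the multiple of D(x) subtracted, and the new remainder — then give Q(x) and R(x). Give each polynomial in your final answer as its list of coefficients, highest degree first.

Q = [2, 7, -6, -8, 8, -2, -4]; R = [5]

Step 1: lead(6x⁷ + 37x⁶ + 38x⁵ − 72x⁴ − 40x³ + 58x² − 28x − 27) ÷ lead(D) = 6x⁷ ÷ 3x = 2x⁶. Subtract (2x⁶)·D = 6x⁷ + 16x⁶. Remainder: 21x⁶ + 38x⁵ − 72x⁴ − 40x³ + 58x² − 28x − 27.
Step 2: lead(21x⁶ + 38x⁵ − 72x⁴ − 40x³ + 58x² − 28x − 27) ÷ lead(D) = 21x⁶ ÷ 3x = 7x⁵. Subtract (7x⁵)·D = 21x⁶ + 56x⁵. Remainder: −18x⁵ − 72x⁴ − 40x³ + 58x² − 28x − 27.
Step 3: lead(−18x⁵ − 72x⁴ − 40x³ + 58x² − 28x − 27) ÷ lead(D) = −18x⁵ ÷ 3x = −6x⁴. Subtract (−6x⁴)·D = −18x⁵ − 48x⁴. Remainder: −24x⁴ − 40x³ + 58x² − 28x − 27.
Step 4: lead(−24x⁴ − 40x³ + 58x² − 28x − 27) ÷ lead(D) = −24x⁴ ÷ 3x = −8x³. Subtract (−8x³)·D = −24x⁴ − 64x³. Remainder: 24x³ + 58x² − 28x − 27.
Step 5: lead(24x³ + 58x² − 28x − 27) ÷ lead(D) = 24x³ ÷ 3x = 8x². Subtract (8x²)·D = 24x³ + 64x². Remainder: −6x² − 28x − 27.
Step 6: lead(−6x² − 28x − 27) ÷ lead(D) = −6x² ÷ 3x = −2x. Subtract (−2x)·D = −6x² − 16x. Remainder: −12x − 27.
Step 7: lead(−12x − 27) ÷ lead(D) = −12x ÷ 3x = −4. Subtract (−4)·D = −12x − 32. Remainder: 5.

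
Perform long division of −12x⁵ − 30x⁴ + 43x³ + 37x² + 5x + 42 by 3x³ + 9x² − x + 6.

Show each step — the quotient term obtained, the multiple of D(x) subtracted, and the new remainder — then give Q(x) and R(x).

Q(x) = −4x² + 2x + 7; R(x) = 0

Step 1: lead(−12x⁵ − 30x⁴ + 43x³ + 37x² + 5x + 42) ÷ lead(D) = −12x⁵ ÷ 3x³ = −4x². Subtract (−4x²)·D = −12x⁵ − 36x⁴ + 4x³ − 24x². Remainder: 6x⁴ + 39x³ + 61x² + 5x + 42.
Step 2: lead(6x⁴ + 39x³ + 61x² + 5x + 42) ÷ lead(D) = 6x⁴ ÷ 3x³ = 2x. Subtract (2x)·D = 6x⁴ + 18x³ − 2x² + 12x. Remainder: 21x³ + 63x² − 7x + 42.
Step 3: lead(21x³ + 63x² − 7x + 42) ÷ lead(D) = 21x³ ÷ 3x³ = 7. Subtract (7)·D = 21x³ + 63x² − 7x + 42. Remainder: 0.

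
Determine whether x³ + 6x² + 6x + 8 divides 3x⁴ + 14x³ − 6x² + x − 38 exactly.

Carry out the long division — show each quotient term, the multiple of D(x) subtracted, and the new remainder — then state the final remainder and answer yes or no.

Step 1: lead(3x⁴ + 14x³ − 6x² + x − 38) ÷ lead(D) = 3x⁴ ÷ x³ = 3x. Subtract (3x)·D = 3x⁴ + 18x³ + 18x² + 24x. Remainder: −4x³ − 24x² − 23x − 38.
Step 2: lead(−4x³ − 24x² − 23x − 38) ÷ lead(D) = −4x³ ÷ x³ = −4. Subtract (−4)·D = −4x³ − 24x² − 24x − 32. Remainder: x − 6.

R(x) = x − 6, so D(x) is not a factor of P(x). no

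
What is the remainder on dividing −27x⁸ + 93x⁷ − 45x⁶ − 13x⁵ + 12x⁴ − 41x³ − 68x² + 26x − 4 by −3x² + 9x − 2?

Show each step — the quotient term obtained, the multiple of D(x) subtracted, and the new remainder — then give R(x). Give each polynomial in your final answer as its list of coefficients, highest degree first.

R = [-1, -2]

Step 1: lead(−27x⁸ + 93x⁷ − 45x⁶ − 13x⁵ + 12x⁴ − 41x³ − 68x² + 26x − 4) ÷ lead(D) = −27x⁸ ÷ −3x² = 9x⁶. Subtract (9x⁶)·D = −27x⁸ + 81x⁷ − 18x⁶. Remainder: 12x⁷ − 27x⁶ − 13x⁵ + 12x⁴ − 41x³ − 68x² + 26x − 4.
Step 2: lead(12x⁷ − 27x⁶ − 13x⁵ + 12x⁴ − 41x³ − 68x² + 26x − 4) ÷ lead(D) = 12x⁷ ÷ −3x² = −4x⁵. Subtract (−4x⁵)·D = 12x⁷ − 36x⁶ + 8x⁵. Remainder: 9x⁶ − 21x⁵ + 12x⁴ − 41x³ − 68x² + 26x − 4.
Step 3: lead(9x⁶ − 21x⁵ + 12x⁴ − 41x³ − 68x² + 26x − 4) ÷ lead(D) = 9x⁶ ÷ −3x² = −3x⁴. Subtract (−3x⁴)·D = 9x⁶ − 27x⁵ + 6x⁴. Remainder: 6x⁵ + 6x⁴ − 41x³ − 68x² + 26x − 4.
Step 4: lead(6x⁵ + 6x⁴ − 41x³ − 68x² + 26x − 4) ÷ lead(D) = 6x⁵ ÷ −3x² = −2x³. Subtract (−2x³)·D = 6x⁵ − 18x⁴ + 4x³. Remainder: 24x⁴ − 45x³ − 68x² + 26x − 4.
Step 5: lead(24x⁴ − 45x³ − 68x² + 26x − 4) ÷ lead(D) = 24x⁴ ÷ −3x² = −8x². Subtract (−8x²)·D = 24x⁴ − 72x³ + 16x². Remainder: 27x³ − 84x² + 26x − 4.
Step 6: lead(27x³ − 84x² + 26x − 4) ÷ lead(D) = 27x³ ÷ −3x² = −9x. Subtract (−9x)·D = 27x³ − 81x² + 18x. Remainder: −3x² + 8x − 4.
Step 7: lead(−3x² + 8x − 4) ÷ lead(D) = −3x² ÷ −3x² = 1. Subtract (1)·D = −3x² + 9x − 2. Remainder: −x − 2.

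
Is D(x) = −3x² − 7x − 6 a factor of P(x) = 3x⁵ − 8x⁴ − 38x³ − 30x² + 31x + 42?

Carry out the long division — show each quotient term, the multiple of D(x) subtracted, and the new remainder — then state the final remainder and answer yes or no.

R(x) = 0, so D(x) is a factor of P(x). yes

Step 1: lead(3x⁵ − 8x⁴ − 38x³ − 30x² + 31x + 42) ÷ lead(D) = 3x⁵ ÷ −3x² = −x³. Subtract (−x³)·D = 3x⁵ + 7x⁴ + 6x³. Remainder: −15x⁴ − 44x³ − 30x² + 31x + 42.
Step 2: lead(−15x⁴ − 44x³ − 30x² + 31x + 42) ÷ lead(D) = −15x⁴ ÷ −3x² = 5x². Subtract (5x²)·D = −15x⁴ − 35x³ − 30x². Remainder: −9x³ + 31x + 42.
Step 3: lead(−9x³ + 31x + 42) ÷ lead(D) = −9x³ ÷ −3x² = 3x. Subtract (3x)·D = −9x³ − 21x² − 18x. Remainder: 21x² + 49x + 42.
Step 4: lead(21x² + 49x + 42) ÷ lead(D) = 21x² ÷ −3x² = −7. Subtract (−7)·D = 21x² + 49x + 42. Remainder: 0.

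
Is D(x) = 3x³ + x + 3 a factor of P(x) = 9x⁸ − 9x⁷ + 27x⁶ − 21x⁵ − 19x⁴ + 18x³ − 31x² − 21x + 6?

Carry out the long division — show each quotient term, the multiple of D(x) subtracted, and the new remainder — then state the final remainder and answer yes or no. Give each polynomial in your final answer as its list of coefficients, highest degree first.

Step 1: lead(9x⁸ − 9x⁷ + 27x⁶ − 21x⁵ − 19x⁴ + 18x³ − 31x² − 21x + 6) ÷ lead(D) = 9x⁸ ÷ 3x³ = 3x⁵. Subtract (3x⁵)·D = 9x⁸ + 3x⁶ + 9x⁵. Remainder: −9x⁷ + 24x⁶ − 30x⁵ − 19x⁴ + 18x³ − 31x² − 21x + 6.
Step 2: lead(−9x⁷ + 24x⁶ − 30x⁵ − 19x⁴ + 18x³ − 31x² − 21x + 6) ÷ lead(D) = −9x⁷ ÷ 3x³ = −3x⁴. Subtract (−3x⁴)·D = −9x⁷ − 3x⁵ − 9x⁴. Remainder: 24x⁶ − 27x⁵ − 10x⁴ + 18x³ − 31x² − 21x + 6.
Step 3: lead(24x⁶ − 27x⁵ − 10x⁴ + 18x³ − 31x² − 21x + 6) ÷ lead(D) = 24x⁶ ÷ 3x³ = 8x³. Subtract (8x³)·D = 24x⁶ + 8x⁴ + 24x³. Remainder: −27x⁵ − 18x⁴ − 6x³ − 31x² − 21x + 6.
Step 4: lead(−27x⁵ − 18x⁴ − 6x³ − 31x² − 21x + 6) ÷ lead(D) = −27x⁵ ÷ 3x³ = −9x². Subtract (−9x²)·D = −27x⁵ − 9x³ − 27x². Remainder: −18x⁴ + 3x³ − 4x² − 21x + 6.
Step 5: lead(−18x⁴ + 3x³ − 4x² − 21x + 6) ÷ lead(D) = −18x⁴ ÷ 3x³ = −6x. Subtract (−6x)·D = −18x⁴ − 6x² − 18x. Remainder: 3x³ + 2x² − 3x + 6.
Step 6: lead(3x³ + 2x² − 3x + 6) ÷ lead(D) = 3x³ ÷ 3x³ = 1. Subtract (1)·D = 3x³ + x + 3. Remainder: 2x² − 4x + 3.

R = [2, -4, 3], so D(x) is not a factor of P(x). no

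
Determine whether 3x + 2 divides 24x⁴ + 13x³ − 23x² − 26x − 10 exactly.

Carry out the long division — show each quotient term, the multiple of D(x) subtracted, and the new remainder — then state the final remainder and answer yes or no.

R(x) = −2, so D(x) is not a factor of P(x). no

Step 1: lead(24x⁴ + 13x³ − 23x² − 26x − 10) ÷ lead(D) = 24x⁴ ÷ 3x = 8x³. Subtract (8x³)·D = 24x⁴ + 16x³. Remainder: −3x³ − 23x² − 26x − 10.
Step 2: lead(−3x³ − 23x² − 26x − 10) ÷ lead(D) = −3x³ ÷ 3x = −x². Subtract (−x²)·D = −3x³ − 2x². Remainder: −21x² − 26x − 10.
Step 3: lead(−21x² − 26x − 10) ÷ lead(D) = −21x² ÷ 3x = −7x. Subtract (−7x)·D = −21x² − 14x. Remainder: −12x − 10.
Step 4: lead(−12x − 10) ÷ lead(D) = −12x ÷ 3x = −4. Subtract (−4)·D = −12x − 8. Remainder: −2.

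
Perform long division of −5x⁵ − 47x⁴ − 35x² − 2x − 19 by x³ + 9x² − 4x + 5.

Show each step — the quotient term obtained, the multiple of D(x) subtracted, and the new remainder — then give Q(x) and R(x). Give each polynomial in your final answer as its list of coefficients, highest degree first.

Step 1: lead(−5x⁵ − 47x⁴ − 35x² − 2x − 19) ÷ lead(D) = −5x⁵ ÷ x³ = −5x². Subtract (−5x²)·D = −5x⁵ − 45x⁴ + 20x³ − 25x². Remainder: −2x⁴ − 20x³ − 10x² − 2x − 19.
Step 2: lead(−2x⁴ − 20x³ − 10x² − 2x − 19) ÷ lead(D) = −2x⁴ ÷ x³ = −2x. Subtract (−2x)·D = −2x⁴ − 18x³ + 8x² − 10x. Remainder: −2x³ − 18x² + 8x − 19.
Step 3: lead(−2x³ − 18x² + 8x − 19) ÷ lead(D) = −2x³ ÷ x³ = −2. Subtract (−2)·D = −2x³ − 18x² + 8x − 10. Remainder: −9.

Q = [-5, -2, -2]; R = [-9]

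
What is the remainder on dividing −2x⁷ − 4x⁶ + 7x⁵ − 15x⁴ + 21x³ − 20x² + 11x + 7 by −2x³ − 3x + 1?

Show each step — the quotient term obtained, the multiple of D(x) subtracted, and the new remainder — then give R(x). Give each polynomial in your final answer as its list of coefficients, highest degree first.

R = [9]

Step 1: lead(−2x⁷ − 4x⁶ + 7x⁵ − 15x⁴ + 21x³ − 20x² + 11x + 7) ÷ lead(D) = −2x⁷ ÷ −2x³ = x⁴. Subtract (x⁴)·D = −2x⁷ − 3x⁵ + x⁴. Remainder: −4x⁶ + 10x⁵ − 16x⁴ + 21x³ − 20x² + 11x + 7.
Step 2: lead(−4x⁶ + 10x⁵ − 16x⁴ + 21x³ − 20x² + 11x + 7) ÷ lead(D) = −4x⁶ ÷ −2x³ = 2x³. Subtract (2x³)·D = −4x⁶ − 6x⁴ + 2x³. Remainder: 10x⁵ − 10x⁴ + 19x³ − 20x² + 11x + 7.
Step 3: lead(10x⁵ − 10x⁴ + 19x³ − 20x² + 11x + 7) ÷ lead(D) = 10x⁵ ÷ −2x³ = −5x². Subtract (−5x²)·D = 10x⁵ + 15x³ − 5x². Remainder: −10x⁴ + 4x³ − 15x² + 11x + 7.
Step 4: lead(−10x⁴ + 4x³ − 15x² + 11x + 7) ÷ lead(D) = −10x⁴ ÷ −2x³ = 5x. Subtract (5x)·D = −10x⁴ − 15x² + 5x. Remainder: 4x³ + 6x + 7.
Step 5: lead(4x³ + 6x + 7) ÷ lead(D) = 4x³ ÷ −2x³ = −2. Subtract (−2)·D = 4x³ + 6x − 2. Remainder: 9.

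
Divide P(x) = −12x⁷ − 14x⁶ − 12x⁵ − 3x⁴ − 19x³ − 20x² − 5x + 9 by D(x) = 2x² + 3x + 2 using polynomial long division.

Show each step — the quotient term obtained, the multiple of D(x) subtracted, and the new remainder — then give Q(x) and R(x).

Q(x) = −6x⁵ + 2x⁴ − 3x³ + x² − 8x + 1; R(x) = 8x + 7

Step 1: lead(−12x⁷ − 14x⁶ − 12x⁵ − 3x⁴ − 19x³ − 20x² − 5x + 9) ÷ lead(D) = −12x⁷ ÷ 2x² = −6x⁵. Subtract (−6x⁵)·D = −12x⁷ − 18x⁶ − 12x⁵. Remainder: 4x⁶ − 3x⁴ − 19x³ − 20x² − 5x + 9.
Step 2: lead(4x⁶ − 3x⁴ − 19x³ − 20x² − 5x + 9) ÷ lead(D) = 4x⁶ ÷ 2x² = 2x⁴. Subtract (2x⁴)·D = 4x⁶ + 6x⁵ + 4x⁴. Remainder: −6x⁵ − 7x⁴ − 19x³ − 20x² − 5x + 9.
Step 3: lead(−6x⁵ − 7x⁴ − 19x³ − 20x² − 5x + 9) ÷ lead(D) = −6x⁵ ÷ 2x² = −3x³. Subtract (−3x³)·D = −6x⁵ − 9x⁴ − 6x³. Remainder: 2x⁴ − 13x³ − 20x² − 5x + 9.
Step 4: lead(2x⁴ − 13x³ − 20x² − 5x + 9) ÷ lead(D) = 2x⁴ ÷ 2x² = x². Subtract (x²)·D = 2x⁴ + 3x³ + 2x². Remainder: −16x³ − 22x² − 5x + 9.
Step 5: lead(−16x³ − 22x² − 5x + 9) ÷ lead(D) = −16x³ ÷ 2x² = −8x. Subtract (−8x)·D = −16x³ − 24x² − 16x. Remainder: 2x² + 11x + 9.
Step 6: lead(2x² + 11x + 9) ÷ lead(D) = 2x² ÷ 2x² = 1. Subtract (1)·D = 2x² + 3x + 2. Remainder: 8x + 7.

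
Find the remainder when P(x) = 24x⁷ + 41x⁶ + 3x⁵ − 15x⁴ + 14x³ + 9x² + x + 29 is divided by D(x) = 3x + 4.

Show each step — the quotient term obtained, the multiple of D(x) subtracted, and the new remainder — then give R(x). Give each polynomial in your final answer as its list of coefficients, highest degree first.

R = [1]

Step 1: lead(24x⁷ + 41x⁶ + 3x⁵ − 15x⁴ + 14x³ + 9x² + x + 29) ÷ lead(D) = 24x⁷ ÷ 3x = 8x⁶. Subtract (8x⁶)·D = 24x⁷ + 32x⁶. Remainder: 9x⁶ + 3x⁵ − 15x⁴ + 14x³ + 9x² + x + 29.
Step 2: lead(9x⁶ + 3x⁵ − 15x⁴ + 14x³ + 9x² + x + 29) ÷ lead(D) = 9x⁶ ÷ 3x = 3x⁵. Subtract (3x⁵)·D = 9x⁶ + 12x⁵. Remainder: −9x⁵ − 15x⁴ + 14x³ + 9x² + x + 29.
Step 3: lead(−9x⁵ − 15x⁴ + 14x³ + 9x² + x + 29) ÷ lead(D) = −9x⁵ ÷ 3x = −3x⁴. Subtract (−3x⁴)·D = −9x⁵ − 12x⁴. Remainder: −3x⁴ + 14x³ + 9x² + x + 29.
Step 4: lead(−3x⁴ + 14x³ + 9x² + x + 29) ÷ lead(D) = −3x⁴ ÷ 3x = −x³. Subtract (−x³)·D = −3x⁴ − 4x³. Remainder: 18x³ + 9x² + x + 29.
Step 5: lead(18x³ + 9x² + x + 29) ÷ lead(D) = 18x³ ÷ 3x = 6x². Subtract (6x²)·D = 18x³ + 24x². Remainder: −15x² + x + 29.
Step 6: lead(−15x² + x + 29) ÷ lead(D) = −15x² ÷ 3x = −5x. Subtract (−5x)·D = −15x² − 20x. Remainder: 21x + 29.
Step 7: lead(21x + 29) ÷ lead(D) = 21x ÷ 3x = 7. Subtract (7)·D = 21x + 28. Remainder: 1.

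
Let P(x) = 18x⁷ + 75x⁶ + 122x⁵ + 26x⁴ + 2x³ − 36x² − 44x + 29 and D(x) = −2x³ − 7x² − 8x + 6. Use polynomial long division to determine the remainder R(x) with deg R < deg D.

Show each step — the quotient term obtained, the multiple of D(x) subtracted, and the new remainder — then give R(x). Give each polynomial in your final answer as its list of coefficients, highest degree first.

R = [5]

Step 1: lead(18x⁷ + 75x⁶ + 122x⁵ + 26x⁴ + 2x³ − 36x² − 44x + 29) ÷ lead(D) = 18x⁷ ÷ −2x³ = −9x⁴. Subtract (−9x⁴)·D = 18x⁷ + 63x⁶ + 72x⁵ − 54x⁴. Remainder: 12x⁶ + 50x⁵ + 80x⁴ + 2x³ − 36x² − 44x + 29.
Step 2: lead(12x⁶ + 50x⁵ + 80x⁴ + 2x³ − 36x² − 44x + 29) ÷ lead(D) = 12x⁶ ÷ −2x³ = −6x³. Subtract (−6x³)·D = 12x⁶ + 42x⁵ + 48x⁴ − 36x³. Remainder: 8x⁵ + 32x⁴ + 38x³ − 36x² − 44x + 29.
Step 3: lead(8x⁵ + 32x⁴ + 38x³ − 36x² − 44x + 29) ÷ lead(D) = 8x⁵ ÷ −2x³ = −4x². Subtract (−4x²)·D = 8x⁵ + 28x⁴ + 32x³ − 24x². Remainder: 4x⁴ + 6x³ − 12x² − 44x + 29.
Step 4: lead(4x⁴ + 6x³ − 12x² − 44x + 29) ÷ lead(D) = 4x⁴ ÷ −2x³ = −2x. Subtract (−2x)·D = 4x⁴ + 14x³ + 16x² − 12x. Remainder: −8x³ − 28x² − 32x + 29.
Step 5: lead(−8x³ − 28x² − 32x + 29) ÷ lead(D) = −8x³ ÷ −2x³ = 4. Subtract (4)·D = −8x³ − 28x² − 32x + 24. Remainder: 5.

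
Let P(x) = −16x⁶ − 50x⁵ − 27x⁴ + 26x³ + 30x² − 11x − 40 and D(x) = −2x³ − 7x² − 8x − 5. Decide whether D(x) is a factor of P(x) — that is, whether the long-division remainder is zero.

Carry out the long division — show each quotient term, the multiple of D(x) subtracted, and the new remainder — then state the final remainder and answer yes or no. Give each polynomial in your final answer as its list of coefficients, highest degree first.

R = [5, -5], so D(x) is not a factor of P(x). no

Step 1: lead(−16x⁶ − 50x⁵ − 27x⁴ + 26x³ + 30x² − 11x − 40) ÷ lead(D) = −16x⁶ ÷ −2x³ = 8x³. Subtract (8x³)·D = −16x⁶ − 56x⁵ − 64x⁴ − 40x³. Remainder: 6x⁵ + 37x⁴ + 66x³ + 30x² − 11x − 40.
Step 2: lead(6x⁵ + 37x⁴ + 66x³ + 30x² − 11x − 40) ÷ lead(D) = 6x⁵ ÷ −2x³ = −3x². Subtract (−3x²)·D = 6x⁵ + 21x⁴ + 24x³ + 15x². Remainder: 16x⁴ + 42x³ + 15x² − 11x − 40.
Step 3: lead(16x⁴ + 42x³ + 15x² − 11x − 40) ÷ lead(D) = 16x⁴ ÷ −2x³ = −8x. Subtract (−8x)·D = 16x⁴ + 56x³ + 64x² + 40x. Remainder: −14x³ − 49x² − 51x − 40.
Step 4: lead(−14x³ − 49x² − 51x − 40) ÷ lead(D) = −14x³ ÷ −2x³ = 7. Subtract (7)·D = −14x³ − 49x² − 56x − 35. Remainder: 5x − 5.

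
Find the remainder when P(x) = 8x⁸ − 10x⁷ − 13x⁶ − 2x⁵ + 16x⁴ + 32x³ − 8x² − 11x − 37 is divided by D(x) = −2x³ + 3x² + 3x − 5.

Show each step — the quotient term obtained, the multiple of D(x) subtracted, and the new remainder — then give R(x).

Step 1: lead(8x⁸ − 10x⁷ − 13x⁶ − 2x⁵ + 16x⁴ + 32x³ − 8x² − 11x − 37) ÷ lead(D) = 8x⁸ ÷ −2x³ = −4x⁵. Subtract (−4x⁵)·D = 8x⁸ − 12x⁷ − 12x⁶ + 20x⁵. Remainder: 2x⁷ − x⁶ − 22x⁵ + 16x⁴ + 32x³ − 8x² − 11x − 37.
Step 2: lead(2x⁷ − x⁶ − 22x⁵ + 16x⁴ + 32x³ − 8x² − 11x − 37) ÷ lead(D) = 2x⁷ ÷ −2x³ = −x⁴. Subtract (−x⁴)·D = 2x⁷ − 3x⁶ − 3x⁵ + 5x⁴. Remainder: 2x⁶ − 19x⁵ + 11x⁴ + 32x³ − 8x² − 11x − 37.
Step 3: lead(2x⁶ − 19x⁵ + 11x⁴ + 32x³ − 8x² − 11x − 37) ÷ lead(D) = 2x⁶ ÷ −2x³ = −x³. Subtract (−x³)·D = 2x⁶ − 3x⁵ − 3x⁴ + 5x³. Remainder: −16x⁵ + 14x⁴ + 27x³ − 8x² − 11x − 37.
Step 4: lead(−16x⁵ + 14x⁴ + 27x³ − 8x² − 11x − 37) ÷ lead(D) = −16x⁵ ÷ −2x³ = 8x². Subtract (8x²)·D = −16x⁵ + 24x⁴ + 24x³ − 40x². Remainder: −10x⁴ + 3x³ + 32x² − 11x − 37.
Step 5: lead(−10x⁴ + 3x³ + 32x² − 11x − 37) ÷ lead(D) = −10x⁴ ÷ −2x³ = 5x. Subtract (5x)·D = −10x⁴ + 15x³ + 15x² − 25x. Remainder: −12x³ + 17x² + 14x − 37.
Step 6: lead(−12x³ + 17x² + 14x − 37) ÷ lead(D) = −12x³ ÷ −2x³ = 6. Subtract (6)·D = −12x³ + 18x² + 18x − 30. Remainder: −x² − 4x − 7.

R(x) = −x² − 4x − 7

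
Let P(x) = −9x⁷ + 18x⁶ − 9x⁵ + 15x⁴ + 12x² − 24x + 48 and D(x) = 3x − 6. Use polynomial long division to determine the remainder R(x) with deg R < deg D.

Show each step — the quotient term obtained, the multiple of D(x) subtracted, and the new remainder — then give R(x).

R(x) = 0

Step 1: lead(−9x⁷ + 18x⁶ − 9x⁵ + 15x⁴ + 12x² − 24x + 48) ÷ lead(D) = −9x⁷ ÷ 3x = −3x⁶. Subtract (−3x⁶)·D = −9x⁷ + 18x⁶. Remainder: −9x⁵ + 15x⁴ + 12x² − 24x + 48.
Step 2: lead(−9x⁵ + 15x⁴ + 12x² − 24x + 48) ÷ lead(D) = −9x⁵ ÷ 3x = −3x⁴. Subtract (−3x⁴)·D = −9x⁵ + 18x⁴. Remainder: −3x⁴ + 12x² − 24x + 48.
Step 3: lead(−3x⁴ + 12x² − 24x + 48) ÷ lead(D) = −3x⁴ ÷ 3x = −x³. Subtract (−x³)·D = −3x⁴ + 6x³. Remainder: −6x³ + 12x² − 24x + 48.
Step 4: lead(−6x³ + 12x² − 24x + 48) ÷ lead(D) = −6x³ ÷ 3x = −2x². Subtract (−2x²)·D = −6x³ + 12x². Remainder: −24x + 48.
Step 5: lead(−24x + 48) ÷ lead(D) = −24x ÷ 3x = −8. Subtract (−8)·D = −24x + 48. Remainder: 0.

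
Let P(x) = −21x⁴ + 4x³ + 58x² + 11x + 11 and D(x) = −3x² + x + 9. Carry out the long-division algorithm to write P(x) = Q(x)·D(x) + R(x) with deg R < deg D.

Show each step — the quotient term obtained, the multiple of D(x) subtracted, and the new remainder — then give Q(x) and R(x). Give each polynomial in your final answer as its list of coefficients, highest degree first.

Q = [7, 1, 2]; R = [-7]

Step 1: lead(−21x⁴ + 4x³ + 58x² + 11x + 11) ÷ lead(D) = −21x⁴ ÷ −3x² = 7x². Subtract (7x²)·D = −21x⁴ + 7x³ + 63x². Remainder: −3x³ − 5x² + 11x + 11.
Step 2: lead(−3x³ − 5x² + 11x + 11) ÷ lead(D) = −3x³ ÷ −3x² = x. Subtract (x)·D = −3x³ + x² + 9x. Remainder: −6x² + 2x + 11.
Step 3: lead(−6x² + 2x + 11) ÷ lead(D) = −6x² ÷ −3x² = 2. Subtract (2)·D = −6x² + 2x + 18. Remainder: −7.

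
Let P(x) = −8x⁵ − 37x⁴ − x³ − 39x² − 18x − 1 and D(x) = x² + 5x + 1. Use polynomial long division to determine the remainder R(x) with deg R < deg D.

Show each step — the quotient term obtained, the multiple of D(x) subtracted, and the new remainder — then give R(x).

R(x) = 1

Step 1: lead(−8x⁵ − 37x⁴ − x³ − 39x² − 18x − 1) ÷ lead(D) = −8x⁵ ÷ x² = −8x³. Subtract (−8x³)·D = −8x⁵ − 40x⁴ − 8x³. Remainder: 3x⁴ + 7x³ − 39x² − 18x − 1.
Step 2: lead(3x⁴ + 7x³ − 39x² − 18x − 1) ÷ lead(D) = 3x⁴ ÷ x² = 3x². Subtract (3x²)·D = 3x⁴ + 15x³ + 3x². Remainder: −8x³ − 42x² − 18x − 1.
Step 3: lead(−8x³ − 42x² − 18x − 1) ÷ lead(D) = −8x³ ÷ x² = −8x. Subtract (−8x)·D = −8x³ − 40x² − 8x. Remainder: −2x² − 10x − 1.
Step 4: lead(−2x² − 10x − 1) ÷ lead(D) = −2x² ÷ x² = −2. Subtract (−2)·D = −2x² − 10x − 2. Remainder: 1.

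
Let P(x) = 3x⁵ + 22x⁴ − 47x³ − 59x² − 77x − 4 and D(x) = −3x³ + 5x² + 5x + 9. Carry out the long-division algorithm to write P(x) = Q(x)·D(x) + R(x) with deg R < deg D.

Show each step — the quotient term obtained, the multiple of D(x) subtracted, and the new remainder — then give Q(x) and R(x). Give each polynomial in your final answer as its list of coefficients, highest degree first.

Q = [-1, -9, -1]; R = [9, 5]

Step 1: lead(3x⁵ + 22x⁴ − 47x³ − 59x² − 77x − 4) ÷ lead(D) = 3x⁵ ÷ −3x³ = −x². Subtract (−x²)·D = 3x⁵ − 5x⁴ − 5x³ − 9x². Remainder: 27x⁴ − 42x³ − 50x² − 77x − 4.
Step 2: lead(27x⁴ − 42x³ − 50x² − 77x − 4) ÷ lead(D) = 27x⁴ ÷ −3x³ = −9x. Subtract (−9x)·D = 27x⁴ − 45x³ − 45x² − 81x. Remainder: 3x³ − 5x² + 4x − 4.
Step 3: lead(3x³ − 5x² + 4x − 4) ÷ lead(D) = 3x³ ÷ −3x³ = −1. Subtract (−1)·D = 3x³ − 5x² − 5x − 9. Remainder: 9x + 5.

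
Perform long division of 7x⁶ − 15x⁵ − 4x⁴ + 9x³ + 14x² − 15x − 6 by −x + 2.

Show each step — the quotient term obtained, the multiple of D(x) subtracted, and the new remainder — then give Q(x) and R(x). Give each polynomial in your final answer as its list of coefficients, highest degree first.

Step 1: lead(7x⁶ − 15x⁵ − 4x⁴ + 9x³ + 14x² − 15x − 6) ÷ lead(D) = 7x⁶ ÷ −x = −7x⁵. Subtract (−7x⁵)·D = 7x⁶ − 14x⁵. Remainder: −x⁵ − 4x⁴ + 9x³ + 14x² − 15x − 6.
Step 2: lead(−x⁵ − 4x⁴ + 9x³ + 14x² − 15x − 6) ÷ lead(D) = −x⁵ ÷ −x = x⁴. Subtract (x⁴)·D = −x⁵ + 2x⁴. Remainder: −6x⁴ + 9x³ + 14x² − 15x − 6.
Step 3: lead(−6x⁴ + 9x³ + 14x² − 15x − 6) ÷ lead(D) = −6x⁴ ÷ −x = 6x³. Subtract (6x³)·D = −6x⁴ + 12x³. Remainder: −3x³ + 14x² − 15x − 6.
Step 4: lead(−3x³ + 14x² − 15x − 6) ÷ lead(D) = −3x³ ÷ −x = 3x². Subtract (3x²)·D = −3x³ + 6x². Remainder: 8x² − 15x − 6.
Step 5: lead(8x² − 15x − 6) ÷ lead(D) = 8x² ÷ −x = −8x. Subtract (−8x)·D = 8x² − 16x. Remainder: x − 6.
Step 6: lead(x − 6) ÷ lead(D) = x ÷ −x = −1. Subtract (−1)·D = x − 2. Remainder: −4.

Q = [-7, 1, 6, 3, -8, -1]; R = [-4]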